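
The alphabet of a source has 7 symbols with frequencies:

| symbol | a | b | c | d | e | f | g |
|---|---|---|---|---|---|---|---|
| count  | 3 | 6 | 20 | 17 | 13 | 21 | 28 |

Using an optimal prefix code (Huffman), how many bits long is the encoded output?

Build the Huffman tree bottom-up:
merge a(3) and b(6): 9
merge 9 and e(13): 22
merge d(17) and c(20): 37
merge f(21) and 22: 43
merge g(28) and 37: 65
merge 43 and 65: 108
Total encoded bits = sum of merged weights = 9 + 22 + 37 + 43 + 65 + 108 = 284.

284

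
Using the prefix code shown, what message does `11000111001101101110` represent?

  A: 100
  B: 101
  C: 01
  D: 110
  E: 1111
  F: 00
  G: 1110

DFGCBBD

Read left to right; each codeword is recognised as soon as it completes (prefix code):
  110→D | 00→F | 1110→G | 01→C | 101→B | 101→B | 110→D
Decoded message: DFGCBBD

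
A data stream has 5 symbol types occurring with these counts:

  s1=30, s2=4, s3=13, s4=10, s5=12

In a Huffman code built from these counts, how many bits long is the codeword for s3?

3

Repeatedly merge the two smallest:
s2(4) + s4(10) → 14
s5(12) + s3(13) → 25
14 + 25 → 39
s1(30) + 39 → 69
s3 sits 3 levels below the root, so its codeword is 3 bits.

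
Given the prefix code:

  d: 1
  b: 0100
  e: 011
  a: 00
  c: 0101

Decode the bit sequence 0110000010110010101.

Read left to right; each codeword is recognised as soon as it completes (prefix code):
  011→e | 00→a | 00→a | 0101→c | 1→d | 00→a | 1→d | 0101→c
Decoded message: eaacdadc

eaacdadc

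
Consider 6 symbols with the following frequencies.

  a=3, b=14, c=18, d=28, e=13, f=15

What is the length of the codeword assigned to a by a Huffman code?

3

Build the tree from the bottom:
merge a(3) and e(13): 16
merge b(14) and f(15): 29
merge 16 and c(18): 34
merge d(28) and 29: 57
merge 34 and 57: 91
The subtree containing a is merged 3 times, so code length = 3.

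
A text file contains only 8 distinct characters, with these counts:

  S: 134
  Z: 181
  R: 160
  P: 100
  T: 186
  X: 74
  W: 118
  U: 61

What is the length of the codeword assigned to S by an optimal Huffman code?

Build the tree from the bottom:
merge U(61) and X(74): 135
merge P(100) and W(118): 218
merge S(134) and 135: 269
merge R(160) and Z(181): 341
merge T(186) and 218: 404
merge 269 and 341: 610
merge 404 and 610: 1014
S sits 3 levels below the root, so its codeword is 3 bits.

3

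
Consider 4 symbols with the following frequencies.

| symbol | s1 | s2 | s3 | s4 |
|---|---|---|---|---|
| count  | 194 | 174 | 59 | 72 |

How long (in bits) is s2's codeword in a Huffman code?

Build the tree from the bottom:
s3(59) + s4(72) → 131
131 + s2(174) → 305
s1(194) + 305 → 499
s2's leaf is at depth 2, giving a 2-bit codeword.

2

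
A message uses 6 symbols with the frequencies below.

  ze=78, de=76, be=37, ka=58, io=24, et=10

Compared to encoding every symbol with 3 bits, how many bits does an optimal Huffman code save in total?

178

Fixed-length: 3 bits × 283 symbols = 849 bits.
Huffman merges:
et(10) + io(24) → 34
34 + be(37) → 71
ka(58) + 71 → 129
de(76) + ze(78) → 154
129 + 154 → 283
Huffman total = 34 + 71 + 129 + 154 + 283 = 671 bits.
Saving = 849 − 671 = 178 bits.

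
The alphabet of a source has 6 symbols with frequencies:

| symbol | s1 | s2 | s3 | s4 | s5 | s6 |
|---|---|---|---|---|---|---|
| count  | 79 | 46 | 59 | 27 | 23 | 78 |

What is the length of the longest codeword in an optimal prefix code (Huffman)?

4

Merge the two lowest-weight nodes at each step:
merge s5(23) and s4(27): 50
merge s2(46) and 50: 96
merge s3(59) and s6(78): 137
merge s1(79) and 96: 175
merge 137 and 175: 312
The first pair merged (s5, s4) ends up deepest, at depth 4.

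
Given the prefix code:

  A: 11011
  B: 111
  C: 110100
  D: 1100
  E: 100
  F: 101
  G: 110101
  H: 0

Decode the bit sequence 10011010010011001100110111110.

Read left to right; each codeword is recognised as soon as it completes (prefix code):
  100→E | 110100→C | 100→E | 1100→D | 1100→D | 11011→A | 111→B | 0→H
Decoded message: ECEDDABH

ECEDDABH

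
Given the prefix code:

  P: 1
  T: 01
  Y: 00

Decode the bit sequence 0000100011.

Read left to right; each codeword is recognised as soon as it completes (prefix code):
  00→Y | 00→Y | 1→P | 00→Y | 01→T | 1→P
Decoded message: YYPYTP

YYPYTP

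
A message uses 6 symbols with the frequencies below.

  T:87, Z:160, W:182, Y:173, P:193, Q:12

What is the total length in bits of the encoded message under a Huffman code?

1972

Greedily combine the two least-frequent nodes:
Q(12) + T(87) → 99
99 + Z(160) → 259
Y(173) + W(182) → 355
P(193) + 259 → 452
355 + 452 → 807
Each symbol's bit-cost is frequency × depth; summing gives 1972 bits (equivalently 99 + 259 + 355 + 452 + 807).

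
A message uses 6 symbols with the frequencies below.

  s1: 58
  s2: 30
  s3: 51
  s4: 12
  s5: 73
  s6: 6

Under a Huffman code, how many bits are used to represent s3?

Repeatedly merge the two smallest:
s6(6) + s4(12) → 18
18 + s2(30) → 48
48 + s3(51) → 99
s1(58) + s5(73) → 131
99 + 131 → 230
The subtree containing s3 is merged 2 times, so code length = 2.

2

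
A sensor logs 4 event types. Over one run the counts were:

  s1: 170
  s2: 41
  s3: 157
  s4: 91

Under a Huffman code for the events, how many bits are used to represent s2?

3

Build the tree from the bottom:
combine s2(41), s4(91) → 132
combine 132, s3(157) → 289
combine s1(170), 289 → 459
The subtree containing s2 is merged 3 times, so code length = 3.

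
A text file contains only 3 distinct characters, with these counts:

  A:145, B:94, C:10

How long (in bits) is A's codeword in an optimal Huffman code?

1

Build the tree from the bottom:
combine C(10), B(94) → 104
combine 104, A(145) → 249
A is a child of the root — depth 1, so its codeword is a single bit.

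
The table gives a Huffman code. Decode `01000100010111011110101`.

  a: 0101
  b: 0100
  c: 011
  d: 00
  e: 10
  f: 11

Read left to right; each codeword is recognised as soon as it completes (prefix code):
  0100→b | 0100→b | 0101→a | 11→f | 011→c | 11→f | 0101→a
Decoded message: bbafcfa

bbafcfa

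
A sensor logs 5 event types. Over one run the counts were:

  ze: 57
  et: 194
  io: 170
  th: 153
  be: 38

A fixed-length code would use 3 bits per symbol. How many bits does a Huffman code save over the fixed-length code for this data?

517

Fixed-length: 3 bits × 612 symbols = 1836 bits.
Huffman merges:
merge be(38) and ze(57): 95
merge 95 and th(153): 248
merge io(170) and et(194): 364
merge 248 and 364: 612
Huffman total = 95 + 248 + 364 + 612 = 1319 bits.
Saving = 1836 − 1319 = 517 bits.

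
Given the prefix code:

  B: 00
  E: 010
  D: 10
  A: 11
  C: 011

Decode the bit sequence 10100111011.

DDCDA

Read left to right; each codeword is recognised as soon as it completes (prefix code):
  10→D | 10→D | 011→C | 10→D | 11→A
Decoded message: DDCDA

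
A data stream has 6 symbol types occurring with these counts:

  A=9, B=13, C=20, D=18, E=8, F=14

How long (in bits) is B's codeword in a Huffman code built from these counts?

3

Build the tree from the bottom:
merge E(8) and A(9): 17
merge B(13) and F(14): 27
merge 17 and D(18): 35
merge C(20) and 27: 47
merge 35 and 47: 82
B's leaf is at depth 3, giving a 3-bit codeword.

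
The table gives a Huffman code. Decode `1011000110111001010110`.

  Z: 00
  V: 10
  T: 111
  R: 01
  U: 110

Read left to right; each codeword is recognised as soon as it completes (prefix code):
  10→V | 110→U | 00→Z | 110→U | 111→T | 00→Z | 10→V | 10→V | 110→U
Decoded message: VUZUTZVVU

VUZUTZVVU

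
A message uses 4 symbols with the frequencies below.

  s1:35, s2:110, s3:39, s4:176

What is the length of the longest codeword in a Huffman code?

3

Merge the two lowest-weight nodes at each step:
combine s1(35), s3(39) → 74
combine 74, s2(110) → 184
combine s4(176), 184 → 360
The rarest symbols sit at the bottom; the longest codeword is 3 bits.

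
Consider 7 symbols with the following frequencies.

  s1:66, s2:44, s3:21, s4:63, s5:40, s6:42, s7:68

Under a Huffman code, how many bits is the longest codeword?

4

Merge the two lowest-weight nodes at each step:
merge s3(21) and s5(40): 61
merge s6(42) and s2(44): 86
merge 61 and s4(63): 124
merge s1(66) and s7(68): 134
merge 86 and 124: 210
merge 134 and 210: 344
Maximum depth reached is 4.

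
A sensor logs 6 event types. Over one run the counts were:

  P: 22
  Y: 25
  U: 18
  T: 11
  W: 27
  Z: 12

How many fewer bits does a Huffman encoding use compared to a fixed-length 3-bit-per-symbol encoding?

Fixed-length: 3 bits × 115 symbols = 345 bits.
Huffman merges:
merge T(11) and Z(12): 23
merge U(18) and P(22): 40
merge 23 and Y(25): 48
merge W(27) and 40: 67
merge 48 and 67: 115
Huffman total = 23 + 40 + 48 + 67 + 115 = 293 bits.
Saving = 345 − 293 = 52 bits.

52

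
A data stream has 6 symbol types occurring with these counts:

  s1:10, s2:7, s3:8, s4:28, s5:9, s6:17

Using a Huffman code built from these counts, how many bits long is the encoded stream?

Merge the two smallest weights repeatedly:
s2(7) + s3(8) → 15
s5(9) + s1(10) → 19
15 + s6(17) → 32
19 + s4(28) → 47
32 + 47 → 79
The encoded length is the sum of every internal node's weight: 15 + 19 + 32 + 47 + 79 = 192 bits.

192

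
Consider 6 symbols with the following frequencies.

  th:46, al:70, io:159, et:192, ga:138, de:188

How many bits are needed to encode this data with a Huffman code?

Merge the two smallest weights repeatedly:
combine th(46), al(70) → 116
combine 116, ga(138) → 254
combine io(159), de(188) → 347
combine et(192), 254 → 446
combine 347, 446 → 793
Each symbol's bit-cost is frequency × depth; summing gives 1956 bits (equivalently 116 + 254 + 347 + 446 + 793).

1956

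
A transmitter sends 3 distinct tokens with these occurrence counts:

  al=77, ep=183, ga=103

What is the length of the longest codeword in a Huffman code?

Merge the two lowest-weight nodes at each step:
merge al(77) and ga(103): 180
merge 180 and ep(183): 363
The rarest symbols sit at the bottom; the longest codeword is 2 bits.

2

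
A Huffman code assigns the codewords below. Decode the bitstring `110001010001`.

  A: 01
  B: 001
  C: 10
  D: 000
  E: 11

EDCCB

Read left to right; each codeword is recognised as soon as it completes (prefix code):
  11→E | 000→D | 10→C | 10→C | 001→B
Decoded message: EDCCB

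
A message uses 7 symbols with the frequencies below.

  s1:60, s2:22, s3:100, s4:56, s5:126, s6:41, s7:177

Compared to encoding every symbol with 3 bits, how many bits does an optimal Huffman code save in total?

Fixed-length: 3 bits × 582 symbols = 1746 bits.
Huffman merges:
merge s2(22) and s6(41): 63
merge s4(56) and s1(60): 116
merge 63 and s3(100): 163
merge 116 and s5(126): 242
merge 163 and s7(177): 340
merge 242 and 340: 582
Huffman total = 63 + 116 + 163 + 242 + 340 + 582 = 1506 bits.
Saving = 1746 − 1506 = 240 bits.

240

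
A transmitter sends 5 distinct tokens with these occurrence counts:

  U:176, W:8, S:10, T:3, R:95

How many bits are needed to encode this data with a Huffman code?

Build the Huffman tree bottom-up:
T(3) + W(8) → 11
S(10) + 11 → 21
21 + R(95) → 116
116 + U(176) → 292
Each symbol's bit-cost is frequency × depth; summing gives 440 bits (equivalently 11 + 21 + 116 + 292).

440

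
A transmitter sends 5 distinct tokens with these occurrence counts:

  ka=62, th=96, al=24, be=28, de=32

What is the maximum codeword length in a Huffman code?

Merge the two lowest-weight nodes at each step:
combine al(24), be(28) → 52
combine de(32), 52 → 84
combine ka(62), 84 → 146
combine th(96), 146 → 242
The first pair merged (al, be) ends up deepest, at depth 4.

4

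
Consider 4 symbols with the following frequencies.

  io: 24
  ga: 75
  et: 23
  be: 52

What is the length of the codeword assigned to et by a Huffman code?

Repeatedly merge the two smallest:
combine et(23), io(24) → 47
combine 47, be(52) → 99
combine ga(75), 99 → 174
et sits 3 levels below the root, so its codeword is 3 bits.

3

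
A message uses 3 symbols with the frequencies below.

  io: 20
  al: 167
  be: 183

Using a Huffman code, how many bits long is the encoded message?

Build the Huffman tree bottom-up:
io(20) + al(167) → 187
be(183) + 187 → 370
Each symbol's bit-cost is frequency × depth; summing gives 557 bits (equivalently 187 + 370).

557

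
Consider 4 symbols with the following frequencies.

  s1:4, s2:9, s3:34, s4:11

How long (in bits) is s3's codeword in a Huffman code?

Repeatedly merge the two smallest:
s1(4) + s2(9) → 13
s4(11) + 13 → 24
24 + s3(34) → 58
s3 is a child of the root — depth 1, so its codeword is a single bit.

1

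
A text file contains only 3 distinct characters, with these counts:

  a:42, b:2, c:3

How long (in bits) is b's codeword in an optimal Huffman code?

2

Huffman merges, smallest pair first:
b(2) + c(3) → 5
5 + a(42) → 47
b's leaf is at depth 2, giving a 2-bit codeword.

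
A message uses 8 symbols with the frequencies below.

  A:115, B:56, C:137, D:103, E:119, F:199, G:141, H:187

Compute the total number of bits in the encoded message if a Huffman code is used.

Build the Huffman tree bottom-up:
combine B(56), D(103) → 159
combine A(115), E(119) → 234
combine C(137), G(141) → 278
combine 159, H(187) → 346
combine F(199), 234 → 433
combine 278, 346 → 624
combine 433, 624 → 1057
The encoded length is the sum of every internal node's weight: 159 + 234 + 278 + 346 + 433 + 624 + 1057 = 3131 bits.

3131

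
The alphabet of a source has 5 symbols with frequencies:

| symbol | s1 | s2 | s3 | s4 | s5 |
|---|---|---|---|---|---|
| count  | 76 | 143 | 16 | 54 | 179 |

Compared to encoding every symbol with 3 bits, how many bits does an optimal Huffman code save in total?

431

Fixed-length: 3 bits × 468 symbols = 1404 bits.
Huffman merges:
combine s3(16), s4(54) → 70
combine 70, s1(76) → 146
combine s2(143), 146 → 289
combine s5(179), 289 → 468
Huffman total = 70 + 146 + 289 + 468 = 973 bits.
Saving = 1404 − 973 = 431 bits.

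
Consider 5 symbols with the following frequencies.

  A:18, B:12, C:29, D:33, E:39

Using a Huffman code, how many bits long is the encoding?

292

Merge the two smallest weights repeatedly:
B(12) + A(18) → 30
C(29) + 30 → 59
D(33) + E(39) → 72
59 + 72 → 131
Each symbol's bit-cost is frequency × depth; summing gives 292 bits (equivalently 30 + 59 + 72 + 131).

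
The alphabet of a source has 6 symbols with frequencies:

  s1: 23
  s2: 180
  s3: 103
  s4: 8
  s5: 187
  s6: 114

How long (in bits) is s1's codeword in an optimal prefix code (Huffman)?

Build the tree from the bottom:
combine s4(8), s1(23) → 31
combine 31, s3(103) → 134
combine s6(114), 134 → 248
combine s2(180), s5(187) → 367
combine 248, 367 → 615
s1's leaf is at depth 4, giving a 4-bit codeword.

4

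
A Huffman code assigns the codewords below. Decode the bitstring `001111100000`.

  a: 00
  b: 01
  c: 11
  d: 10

accdaa

Read left to right; each codeword is recognised as soon as it completes (prefix code):
  00→a | 11→c | 11→c | 10→d | 00→a | 00→a
Decoded message: accdaa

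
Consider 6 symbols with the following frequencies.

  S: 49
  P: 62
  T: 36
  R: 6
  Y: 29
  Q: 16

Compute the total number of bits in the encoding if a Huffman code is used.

469

Build the Huffman tree bottom-up:
combine R(6), Q(16) → 22
combine 22, Y(29) → 51
combine T(36), S(49) → 85
combine 51, P(62) → 113
combine 85, 113 → 198
The encoded length is the sum of every internal node's weight: 22 + 51 + 85 + 113 + 198 = 469 bits.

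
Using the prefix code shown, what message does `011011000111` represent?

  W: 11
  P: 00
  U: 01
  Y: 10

Read left to right; each codeword is recognised as soon as it completes (prefix code):
  01→U | 10→Y | 11→W | 00→P | 01→U | 11→W
Decoded message: UYWPUW

UYWPUW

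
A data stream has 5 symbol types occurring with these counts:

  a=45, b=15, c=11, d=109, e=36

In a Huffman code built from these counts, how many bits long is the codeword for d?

Build the tree from the bottom:
c(11) + b(15) → 26
26 + e(36) → 62
a(45) + 62 → 107
107 + d(109) → 216
d sits one level below the root: a 1-bit codeword.

1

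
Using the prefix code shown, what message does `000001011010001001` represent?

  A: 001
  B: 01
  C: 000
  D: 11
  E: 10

CABEEAA

Read left to right; each codeword is recognised as soon as it completes (prefix code):
  000→C | 001→A | 01→B | 10→E | 10→E | 001→A | 001→A
Decoded message: CABEEAA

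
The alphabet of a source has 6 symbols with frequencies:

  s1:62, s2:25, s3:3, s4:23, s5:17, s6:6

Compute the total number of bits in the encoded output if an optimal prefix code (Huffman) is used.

293

Build the Huffman tree bottom-up:
merge s3(3) and s6(6): 9
merge 9 and s5(17): 26
merge s4(23) and s2(25): 48
merge 26 and 48: 74
merge s1(62) and 74: 136
Total encoded bits = sum of merged weights = 9 + 26 + 48 + 74 + 136 = 293.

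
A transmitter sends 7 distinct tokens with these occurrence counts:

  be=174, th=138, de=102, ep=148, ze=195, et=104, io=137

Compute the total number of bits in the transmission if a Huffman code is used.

2799

Build the Huffman tree bottom-up:
merge de(102) and et(104): 206
merge io(137) and th(138): 275
merge ep(148) and be(174): 322
merge ze(195) and 206: 401
merge 275 and 322: 597
merge 401 and 597: 998
Total encoded bits = sum of merged weights = 206 + 275 + 322 + 401 + 597 + 998 = 2799.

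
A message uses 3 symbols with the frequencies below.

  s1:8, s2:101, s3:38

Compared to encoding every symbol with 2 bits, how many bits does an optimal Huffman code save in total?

101

Fixed-length: 2 bits × 147 symbols = 294 bits.
Huffman merges:
merge s1(8) and s3(38): 46
merge 46 and s2(101): 147
Huffman total = 46 + 147 = 193 bits.
Saving = 294 − 193 = 101 bits.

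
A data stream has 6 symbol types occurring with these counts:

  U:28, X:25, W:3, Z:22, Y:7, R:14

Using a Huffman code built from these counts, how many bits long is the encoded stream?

232

Greedily combine the two least-frequent nodes:
combine W(3), Y(7) → 10
combine 10, R(14) → 24
combine Z(22), 24 → 46
combine X(25), U(28) → 53
combine 46, 53 → 99
The encoded length is the sum of every internal node's weight: 10 + 24 + 46 + 53 + 99 = 232 bits.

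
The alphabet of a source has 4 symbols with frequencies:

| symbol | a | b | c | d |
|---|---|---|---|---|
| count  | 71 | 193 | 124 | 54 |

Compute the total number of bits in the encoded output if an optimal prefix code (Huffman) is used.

Build the Huffman tree bottom-up:
combine d(54), a(71) → 125
combine c(124), 125 → 249
combine b(193), 249 → 442
Total encoded bits = sum of merged weights = 125 + 249 + 442 = 816.

816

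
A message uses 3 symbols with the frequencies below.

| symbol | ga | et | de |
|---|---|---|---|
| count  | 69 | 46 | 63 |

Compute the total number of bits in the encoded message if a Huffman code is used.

Merge the two smallest weights repeatedly:
combine et(46), de(63) → 109
combine ga(69), 109 → 178
Total encoded bits = sum of merged weights = 109 + 178 = 287.

287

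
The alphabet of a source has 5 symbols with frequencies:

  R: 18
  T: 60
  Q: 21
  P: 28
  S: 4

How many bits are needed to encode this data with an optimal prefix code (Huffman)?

Greedily combine the two least-frequent nodes:
S(4) + R(18) → 22
Q(21) + 22 → 43
P(28) + 43 → 71
T(60) + 71 → 131
Each symbol's bit-cost is frequency × depth; summing gives 267 bits (equivalently 22 + 43 + 71 + 131).

267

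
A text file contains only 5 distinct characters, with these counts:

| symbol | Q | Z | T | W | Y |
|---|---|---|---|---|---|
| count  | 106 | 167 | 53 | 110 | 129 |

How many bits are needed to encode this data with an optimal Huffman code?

Greedily combine the two least-frequent nodes:
T(53) + Q(106) → 159
W(110) + Y(129) → 239
159 + Z(167) → 326
239 + 326 → 565
Each symbol's bit-cost is frequency × depth; summing gives 1289 bits (equivalently 159 + 239 + 326 + 565).

1289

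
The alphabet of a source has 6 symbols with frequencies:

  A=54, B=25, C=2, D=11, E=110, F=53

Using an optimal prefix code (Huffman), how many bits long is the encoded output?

542

Build the Huffman tree bottom-up:
merge C(2) and D(11): 13
merge 13 and B(25): 38
merge 38 and F(53): 91
merge A(54) and 91: 145
merge E(110) and 145: 255
The encoded length is the sum of every internal node's weight: 13 + 38 + 91 + 145 + 255 = 542 bits.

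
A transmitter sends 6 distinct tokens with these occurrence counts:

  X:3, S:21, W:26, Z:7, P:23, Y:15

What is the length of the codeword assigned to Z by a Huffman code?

4

Repeatedly merge the two smallest:
combine X(3), Z(7) → 10
combine 10, Y(15) → 25
combine S(21), P(23) → 44
combine 25, W(26) → 51
combine 44, 51 → 95
The subtree containing Z is merged 4 times, so code length = 4.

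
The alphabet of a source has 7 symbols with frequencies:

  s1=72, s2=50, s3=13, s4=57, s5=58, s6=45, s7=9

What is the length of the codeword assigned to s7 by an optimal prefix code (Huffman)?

Build the tree from the bottom:
s7(9) + s3(13) → 22
22 + s6(45) → 67
s2(50) + s4(57) → 107
s5(58) + 67 → 125
s1(72) + 107 → 179
125 + 179 → 304
s7's leaf is at depth 4, giving a 4-bit codeword.

4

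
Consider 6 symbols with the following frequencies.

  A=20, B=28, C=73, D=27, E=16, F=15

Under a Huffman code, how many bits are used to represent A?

Repeatedly merge the two smallest:
F(15) + E(16) → 31
A(20) + D(27) → 47
B(28) + 31 → 59
47 + 59 → 106
C(73) + 106 → 179
A's leaf is at depth 3, giving a 3-bit codeword.

3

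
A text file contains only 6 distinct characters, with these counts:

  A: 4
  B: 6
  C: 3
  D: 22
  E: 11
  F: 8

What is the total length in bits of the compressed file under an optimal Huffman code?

125

Build the Huffman tree bottom-up:
combine C(3), A(4) → 7
combine B(6), 7 → 13
combine F(8), E(11) → 19
combine 13, 19 → 32
combine D(22), 32 → 54
Each symbol's bit-cost is frequency × depth; summing gives 125 bits (equivalently 7 + 13 + 19 + 32 + 54).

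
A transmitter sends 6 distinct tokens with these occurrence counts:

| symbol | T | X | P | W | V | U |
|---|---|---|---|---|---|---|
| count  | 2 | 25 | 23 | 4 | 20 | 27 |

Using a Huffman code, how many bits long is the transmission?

234

Build the Huffman tree bottom-up:
T(2) + W(4) → 6
6 + V(20) → 26
P(23) + X(25) → 48
26 + U(27) → 53
48 + 53 → 101
The encoded length is the sum of every internal node's weight: 6 + 26 + 48 + 53 + 101 = 234 bits.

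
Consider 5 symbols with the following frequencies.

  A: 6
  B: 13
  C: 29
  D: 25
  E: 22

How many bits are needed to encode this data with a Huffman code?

Greedily combine the two least-frequent nodes:
combine A(6), B(13) → 19
combine 19, E(22) → 41
combine D(25), C(29) → 54
combine 41, 54 → 95
Total encoded bits = sum of merged weights = 19 + 41 + 54 + 95 = 209.

209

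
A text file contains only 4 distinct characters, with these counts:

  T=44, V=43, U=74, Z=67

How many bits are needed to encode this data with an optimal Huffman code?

456

Greedily combine the two least-frequent nodes:
combine V(43), T(44) → 87
combine Z(67), U(74) → 141
combine 87, 141 → 228
Each symbol's bit-cost is frequency × depth; summing gives 456 bits (equivalently 87 + 141 + 228).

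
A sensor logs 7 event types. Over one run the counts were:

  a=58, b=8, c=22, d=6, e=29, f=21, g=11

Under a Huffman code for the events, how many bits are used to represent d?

Huffman merges, smallest pair first:
merge d(6) and b(8): 14
merge g(11) and 14: 25
merge f(21) and c(22): 43
merge 25 and e(29): 54
merge 43 and 54: 97
merge a(58) and 97: 155
d sits 5 levels below the root, so its codeword is 5 bits.

5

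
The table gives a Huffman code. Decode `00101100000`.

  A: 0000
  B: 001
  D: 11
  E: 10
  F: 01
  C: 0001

Read left to right; each codeword is recognised as soon as it completes (prefix code):
  001→B | 01→F | 10→E | 0000→A
Decoded message: BFEA

BFEA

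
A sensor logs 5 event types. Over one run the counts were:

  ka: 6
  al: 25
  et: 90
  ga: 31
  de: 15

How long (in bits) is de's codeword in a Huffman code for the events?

4

Build the tree from the bottom:
combine ka(6), de(15) → 21
combine 21, al(25) → 46
combine ga(31), 46 → 77
combine 77, et(90) → 167
de sits 4 levels below the root, so its codeword is 4 bits.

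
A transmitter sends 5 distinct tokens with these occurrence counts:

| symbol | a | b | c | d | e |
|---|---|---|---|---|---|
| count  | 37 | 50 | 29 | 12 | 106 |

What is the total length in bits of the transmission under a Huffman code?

Merge the two smallest weights repeatedly:
d(12) + c(29) → 41
a(37) + 41 → 78
b(50) + 78 → 128
e(106) + 128 → 234
The encoded length is the sum of every internal node's weight: 41 + 78 + 128 + 234 = 481 bits.

481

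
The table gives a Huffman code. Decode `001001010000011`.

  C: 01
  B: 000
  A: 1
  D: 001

Read left to right; each codeword is recognised as soon as it completes (prefix code):
  001→D | 001→D | 01→C | 000→B | 001→D | 1→A
Decoded message: DDCBDA

DDCBDA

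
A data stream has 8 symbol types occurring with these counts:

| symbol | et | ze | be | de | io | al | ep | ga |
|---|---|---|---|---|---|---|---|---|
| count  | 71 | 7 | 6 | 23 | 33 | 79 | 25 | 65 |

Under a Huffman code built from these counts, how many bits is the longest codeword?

Merge the two lowest-weight nodes at each step:
merge be(6) and ze(7): 13
merge 13 and de(23): 36
merge ep(25) and io(33): 58
merge 36 and 58: 94
merge ga(65) and et(71): 136
merge al(79) and 94: 173
merge 136 and 173: 309
Maximum depth reached is 5.

5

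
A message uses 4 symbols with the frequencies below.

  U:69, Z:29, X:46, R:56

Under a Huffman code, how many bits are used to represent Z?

2

Repeatedly merge the two smallest:
combine Z(29), X(46) → 75
combine R(56), U(69) → 125
combine 75, 125 → 200
The subtree containing Z is merged 2 times, so code length = 2.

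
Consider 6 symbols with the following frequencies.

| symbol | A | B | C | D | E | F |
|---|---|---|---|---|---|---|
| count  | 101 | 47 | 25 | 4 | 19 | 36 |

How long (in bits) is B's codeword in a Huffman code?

Repeatedly merge the two smallest:
merge D(4) and E(19): 23
merge 23 and C(25): 48
merge F(36) and B(47): 83
merge 48 and 83: 131
merge A(101) and 131: 232
B sits 3 levels below the root, so its codeword is 3 bits.

3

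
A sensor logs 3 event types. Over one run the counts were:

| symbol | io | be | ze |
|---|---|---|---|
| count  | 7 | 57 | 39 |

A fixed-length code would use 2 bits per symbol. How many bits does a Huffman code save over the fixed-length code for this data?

57

Fixed-length: 2 bits × 103 symbols = 206 bits.
Huffman merges:
merge io(7) and ze(39): 46
merge 46 and be(57): 103
Huffman total = 46 + 103 = 149 bits.
Saving = 206 − 149 = 57 bits.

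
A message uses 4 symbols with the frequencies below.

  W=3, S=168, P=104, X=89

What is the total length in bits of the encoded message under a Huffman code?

Greedily combine the two least-frequent nodes:
combine W(3), X(89) → 92
combine 92, P(104) → 196
combine S(168), 196 → 364
Total encoded bits = sum of merged weights = 92 + 196 + 364 = 652.

652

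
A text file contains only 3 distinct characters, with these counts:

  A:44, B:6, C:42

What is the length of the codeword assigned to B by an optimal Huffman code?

Build the tree from the bottom:
B(6) + C(42) → 48
A(44) + 48 → 92
The subtree containing B is merged 2 times, so code length = 2.

2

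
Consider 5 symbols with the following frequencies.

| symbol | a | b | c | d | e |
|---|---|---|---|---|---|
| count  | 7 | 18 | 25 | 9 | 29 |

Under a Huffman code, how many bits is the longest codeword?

3

Merge the two lowest-weight nodes at each step:
merge a(7) and d(9): 16
merge 16 and b(18): 34
merge c(25) and e(29): 54
merge 34 and 54: 88
The rarest symbols sit at the bottom; the longest codeword is 3 bits.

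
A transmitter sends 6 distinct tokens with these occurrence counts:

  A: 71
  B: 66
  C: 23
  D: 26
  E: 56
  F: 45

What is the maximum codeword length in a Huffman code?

Merge the two lowest-weight nodes at each step:
combine C(23), D(26) → 49
combine F(45), 49 → 94
combine E(56), B(66) → 122
combine A(71), 94 → 165
combine 122, 165 → 287
The rarest symbols sit at the bottom; the longest codeword is 4 bits.

4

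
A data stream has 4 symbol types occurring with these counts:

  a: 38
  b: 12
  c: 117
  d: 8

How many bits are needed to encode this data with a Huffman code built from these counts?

Merge the two smallest weights repeatedly:
combine d(8), b(12) → 20
combine 20, a(38) → 58
combine 58, c(117) → 175
Total encoded bits = sum of merged weights = 20 + 58 + 175 = 253.

253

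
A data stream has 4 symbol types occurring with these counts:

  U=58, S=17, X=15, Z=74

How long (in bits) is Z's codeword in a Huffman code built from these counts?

Repeatedly merge the two smallest:
combine X(15), S(17) → 32
combine 32, U(58) → 90
combine Z(74), 90 → 164
Z is merged only at the final step, so code length = 1.

1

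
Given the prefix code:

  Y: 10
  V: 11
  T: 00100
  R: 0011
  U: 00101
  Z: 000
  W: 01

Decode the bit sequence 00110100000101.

RWZU

Read left to right; each codeword is recognised as soon as it completes (prefix code):
  0011→R | 01→W | 000→Z | 00101→U
Decoded message: RWZU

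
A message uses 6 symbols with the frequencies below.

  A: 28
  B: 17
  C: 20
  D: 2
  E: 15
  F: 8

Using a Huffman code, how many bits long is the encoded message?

Greedily combine the two least-frequent nodes:
combine D(2), F(8) → 10
combine 10, E(15) → 25
combine B(17), C(20) → 37
combine 25, A(28) → 53
combine 37, 53 → 90
Total encoded bits = sum of merged weights = 10 + 25 + 37 + 53 + 90 = 215.

215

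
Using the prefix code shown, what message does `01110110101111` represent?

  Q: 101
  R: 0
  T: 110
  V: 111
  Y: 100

RVRTQV

Read left to right; each codeword is recognised as soon as it completes (prefix code):
  0→R | 111→V | 0→R | 110→T | 101→Q | 111→V
Decoded message: RVRTQV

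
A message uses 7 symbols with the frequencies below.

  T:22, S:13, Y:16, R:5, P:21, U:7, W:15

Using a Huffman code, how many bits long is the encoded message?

Merge the two smallest weights repeatedly:
R(5) + U(7) → 12
12 + S(13) → 25
W(15) + Y(16) → 31
P(21) + T(22) → 43
25 + 31 → 56
43 + 56 → 99
Each symbol's bit-cost is frequency × depth; summing gives 266 bits (equivalently 12 + 25 + 31 + 43 + 56 + 99).

266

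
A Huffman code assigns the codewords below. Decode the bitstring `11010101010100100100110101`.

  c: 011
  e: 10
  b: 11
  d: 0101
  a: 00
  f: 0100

Read left to right; each codeword is recognised as soon as it completes (prefix code):
  11→b | 0101→d | 0101→d | 0100→f | 10→e | 0100→f | 11→b | 0101→d
Decoded message: bddfefbd

bddfefbd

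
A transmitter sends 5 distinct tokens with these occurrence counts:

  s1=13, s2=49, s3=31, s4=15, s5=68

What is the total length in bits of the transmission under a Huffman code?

Merge the two smallest weights repeatedly:
combine s1(13), s4(15) → 28
combine 28, s3(31) → 59
combine s2(49), 59 → 108
combine s5(68), 108 → 176
Each symbol's bit-cost is frequency × depth; summing gives 371 bits (equivalently 28 + 59 + 108 + 176).

371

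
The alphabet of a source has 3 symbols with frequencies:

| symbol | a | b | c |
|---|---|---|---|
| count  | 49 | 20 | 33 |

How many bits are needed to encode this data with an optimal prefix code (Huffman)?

155

Merge the two smallest weights repeatedly:
merge b(20) and c(33): 53
merge a(49) and 53: 102
Each symbol's bit-cost is frequency × depth; summing gives 155 bits (equivalently 53 + 102).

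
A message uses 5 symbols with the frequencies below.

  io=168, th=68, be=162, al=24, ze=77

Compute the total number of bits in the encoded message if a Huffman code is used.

Greedily combine the two least-frequent nodes:
merge al(24) and th(68): 92
merge ze(77) and 92: 169
merge be(162) and io(168): 330
merge 169 and 330: 499
Each symbol's bit-cost is frequency × depth; summing gives 1090 bits (equivalently 92 + 169 + 330 + 499).

1090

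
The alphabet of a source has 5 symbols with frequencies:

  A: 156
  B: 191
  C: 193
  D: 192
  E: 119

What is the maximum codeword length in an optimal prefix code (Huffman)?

3

Merge the two lowest-weight nodes at each step:
combine E(119), A(156) → 275
combine B(191), D(192) → 383
combine C(193), 275 → 468
combine 383, 468 → 851
The rarest symbols sit at the bottom; the longest codeword is 3 bits.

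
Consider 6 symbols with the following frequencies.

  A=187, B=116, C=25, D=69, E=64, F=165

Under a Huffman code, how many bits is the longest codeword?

4

Merge the two lowest-weight nodes at each step:
C(25) + E(64) → 89
D(69) + 89 → 158
B(116) + 158 → 274
F(165) + A(187) → 352
274 + 352 → 626
Maximum depth reached is 4.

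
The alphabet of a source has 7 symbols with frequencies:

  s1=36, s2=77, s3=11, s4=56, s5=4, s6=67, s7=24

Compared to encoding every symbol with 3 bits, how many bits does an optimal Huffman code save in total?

146

Fixed-length: 3 bits × 275 symbols = 825 bits.
Huffman merges:
s5(4) + s3(11) → 15
15 + s7(24) → 39
s1(36) + 39 → 75
s4(56) + s6(67) → 123
75 + s2(77) → 152
123 + 152 → 275
Huffman total = 15 + 39 + 75 + 123 + 152 + 275 = 679 bits.
Saving = 825 − 679 = 146 bits.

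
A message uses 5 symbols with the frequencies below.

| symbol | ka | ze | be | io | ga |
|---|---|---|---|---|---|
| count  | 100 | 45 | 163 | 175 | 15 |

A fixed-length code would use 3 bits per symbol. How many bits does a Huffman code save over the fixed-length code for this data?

Fixed-length: 3 bits × 498 symbols = 1494 bits.
Huffman merges:
ga(15) + ze(45) → 60
60 + ka(100) → 160
160 + be(163) → 323
io(175) + 323 → 498
Huffman total = 60 + 160 + 323 + 498 = 1041 bits.
Saving = 1494 − 1041 = 453 bits.

453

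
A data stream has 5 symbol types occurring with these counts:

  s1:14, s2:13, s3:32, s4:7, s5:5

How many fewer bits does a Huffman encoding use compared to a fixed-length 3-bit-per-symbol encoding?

Fixed-length: 3 bits × 71 symbols = 213 bits.
Huffman merges:
s5(5) + s4(7) → 12
12 + s2(13) → 25
s1(14) + 25 → 39
s3(32) + 39 → 71
Huffman total = 12 + 25 + 39 + 71 = 147 bits.
Saving = 213 − 147 = 66 bits.

66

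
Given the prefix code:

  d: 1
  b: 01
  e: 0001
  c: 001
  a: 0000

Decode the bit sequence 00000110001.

Read left to right; each codeword is recognised as soon as it completes (prefix code):
  0000→a | 01→b | 1→d | 0001→e
Decoded message: abde

abde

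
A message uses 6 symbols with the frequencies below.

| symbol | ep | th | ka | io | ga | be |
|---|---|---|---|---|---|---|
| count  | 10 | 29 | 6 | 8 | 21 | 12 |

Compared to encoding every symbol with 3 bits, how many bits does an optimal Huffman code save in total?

50

Fixed-length: 3 bits × 86 symbols = 258 bits.
Huffman merges:
merge ka(6) and io(8): 14
merge ep(10) and be(12): 22
merge 14 and ga(21): 35
merge 22 and th(29): 51
merge 35 and 51: 86
Huffman total = 14 + 22 + 35 + 51 + 86 = 208 bits.
Saving = 258 − 208 = 50 bits.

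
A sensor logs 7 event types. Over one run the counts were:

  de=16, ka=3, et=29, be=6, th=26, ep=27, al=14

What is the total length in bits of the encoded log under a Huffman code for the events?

313

Build the Huffman tree bottom-up:
merge ka(3) and be(6): 9
merge 9 and al(14): 23
merge de(16) and 23: 39
merge th(26) and ep(27): 53
merge et(29) and 39: 68
merge 53 and 68: 121
Each symbol's bit-cost is frequency × depth; summing gives 313 bits (equivalently 9 + 23 + 39 + 53 + 68 + 121).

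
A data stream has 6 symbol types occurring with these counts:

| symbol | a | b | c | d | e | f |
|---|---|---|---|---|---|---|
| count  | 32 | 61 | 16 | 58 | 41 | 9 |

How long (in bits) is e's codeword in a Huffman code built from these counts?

2

Build the tree from the bottom:
merge f(9) and c(16): 25
merge 25 and a(32): 57
merge e(41) and 57: 98
merge d(58) and b(61): 119
merge 98 and 119: 217
e sits 2 levels below the root, so its codeword is 2 bits.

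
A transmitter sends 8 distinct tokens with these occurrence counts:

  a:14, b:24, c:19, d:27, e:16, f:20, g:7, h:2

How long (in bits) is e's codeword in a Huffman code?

3

Huffman merges, smallest pair first:
h(2) + g(7) → 9
9 + a(14) → 23
e(16) + c(19) → 35
f(20) + 23 → 43
b(24) + d(27) → 51
35 + 43 → 78
51 + 78 → 129
e sits 3 levels below the root, so its codeword is 3 bits.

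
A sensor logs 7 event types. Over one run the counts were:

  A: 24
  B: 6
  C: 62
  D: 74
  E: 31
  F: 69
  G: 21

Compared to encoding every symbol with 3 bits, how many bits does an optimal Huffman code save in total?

127

Fixed-length: 3 bits × 287 symbols = 861 bits.
Huffman merges:
merge B(6) and G(21): 27
merge A(24) and 27: 51
merge E(31) and 51: 82
merge C(62) and F(69): 131
merge D(74) and 82: 156
merge 131 and 156: 287
Huffman total = 27 + 51 + 82 + 131 + 156 + 287 = 734 bits.
Saving = 861 − 734 = 127 bits.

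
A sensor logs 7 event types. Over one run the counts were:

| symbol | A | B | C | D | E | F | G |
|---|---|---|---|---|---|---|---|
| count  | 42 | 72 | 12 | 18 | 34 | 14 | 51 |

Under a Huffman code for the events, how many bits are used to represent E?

3

Build the tree from the bottom:
C(12) + F(14) → 26
D(18) + 26 → 44
E(34) + A(42) → 76
44 + G(51) → 95
B(72) + 76 → 148
95 + 148 → 243
E sits 3 levels below the root, so its codeword is 3 bits.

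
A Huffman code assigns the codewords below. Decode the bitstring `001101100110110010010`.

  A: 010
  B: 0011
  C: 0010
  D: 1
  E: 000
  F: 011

Read left to right; each codeword is recognised as soon as it completes (prefix code):
  0011→B | 011→F | 0011→B | 011→F | 0010→C | 010→A
Decoded message: BFBFCA

BFBFCA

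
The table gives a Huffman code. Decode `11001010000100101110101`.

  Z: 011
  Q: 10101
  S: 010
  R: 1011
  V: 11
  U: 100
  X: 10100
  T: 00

Read left to right; each codeword is recognised as soon as it completes (prefix code):
  11→V | 00→T | 10100→X | 00→T | 100→U | 1011→R | 10101→Q
Decoded message: VTXTURQ

VTXTURQ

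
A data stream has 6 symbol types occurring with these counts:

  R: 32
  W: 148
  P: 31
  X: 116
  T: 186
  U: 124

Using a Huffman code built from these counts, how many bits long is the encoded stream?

Merge the two smallest weights repeatedly:
P(31) + R(32) → 63
63 + X(116) → 179
U(124) + W(148) → 272
179 + T(186) → 365
272 + 365 → 637
Total encoded bits = sum of merged weights = 63 + 179 + 272 + 365 + 637 = 1516.

1516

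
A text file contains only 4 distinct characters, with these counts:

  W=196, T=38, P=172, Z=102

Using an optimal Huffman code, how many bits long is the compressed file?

960

Greedily combine the two least-frequent nodes:
combine T(38), Z(102) → 140
combine 140, P(172) → 312
combine W(196), 312 → 508
The encoded length is the sum of every internal node's weight: 140 + 312 + 508 = 960 bits.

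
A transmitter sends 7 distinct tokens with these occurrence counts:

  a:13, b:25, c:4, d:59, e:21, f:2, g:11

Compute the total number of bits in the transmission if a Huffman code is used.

310

Greedily combine the two least-frequent nodes:
combine f(2), c(4) → 6
combine 6, g(11) → 17
combine a(13), 17 → 30
combine e(21), b(25) → 46
combine 30, 46 → 76
combine d(59), 76 → 135
Each symbol's bit-cost is frequency × depth; summing gives 310 bits (equivalently 6 + 17 + 30 + 46 + 76 + 135).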